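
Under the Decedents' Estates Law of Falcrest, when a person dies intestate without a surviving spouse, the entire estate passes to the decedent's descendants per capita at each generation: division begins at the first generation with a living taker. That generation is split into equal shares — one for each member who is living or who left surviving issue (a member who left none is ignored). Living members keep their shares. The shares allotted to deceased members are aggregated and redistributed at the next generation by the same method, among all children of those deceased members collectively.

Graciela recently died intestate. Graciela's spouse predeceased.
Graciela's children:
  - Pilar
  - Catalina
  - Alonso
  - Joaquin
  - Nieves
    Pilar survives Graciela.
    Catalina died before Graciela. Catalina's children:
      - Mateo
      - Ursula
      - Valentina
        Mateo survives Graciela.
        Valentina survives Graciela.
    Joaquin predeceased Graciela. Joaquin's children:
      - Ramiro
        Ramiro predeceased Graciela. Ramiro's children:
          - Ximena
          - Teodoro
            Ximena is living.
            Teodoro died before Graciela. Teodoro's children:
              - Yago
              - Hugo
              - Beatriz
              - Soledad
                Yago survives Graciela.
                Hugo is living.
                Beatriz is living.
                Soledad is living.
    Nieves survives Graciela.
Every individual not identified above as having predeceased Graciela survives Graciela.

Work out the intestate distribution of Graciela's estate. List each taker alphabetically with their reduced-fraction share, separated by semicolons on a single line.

Alonso 1/5; Beatriz 1/80; Hugo 1/80; Mateo 1/10; Nieves 1/5; Pilar 1/5; Soledad 1/80; Ursula 1/10; Valentina 1/10; Ximena 1/20; Yago 1/80

There is no surviving spouse, so the entire estate passes to Graciela's descendants per capita at each generation.
At generation 1 (Pilar, Catalina, Alonso, Joaquin, Nieves) there are 5 shares of (1)/5 = 1/5 each.
Living: Pilar, Alonso, and Nieves — each takes 1/5.
Deceased: Catalina and Joaquin. Their combined 2/5 is pooled and carried to generation 2.
At generation 2 (Mateo, Ursula, Valentina, Ramiro) there are 4 shares of (2/5)/4 = 1/10 each.
Living: Mateo, Ursula, and Valentina — each takes 1/10.
Deceased: Ramiro. That 1/10 share is carried to generation 3.
At generation 3 (Ximena, Teodoro) there are 2 shares of (1/10)/2 = 1/20 each.
Living: Ximena — each takes 1/20.
Deceased: Teodoro. That 1/20 share is carried to generation 4.
At generation 4 (Yago, Hugo, Beatriz, Soledad) there are 4 shares of (1/20)/4 = 1/80 each.
Living: Yago, Hugo, Beatriz, and Soledad — each takes 1/80.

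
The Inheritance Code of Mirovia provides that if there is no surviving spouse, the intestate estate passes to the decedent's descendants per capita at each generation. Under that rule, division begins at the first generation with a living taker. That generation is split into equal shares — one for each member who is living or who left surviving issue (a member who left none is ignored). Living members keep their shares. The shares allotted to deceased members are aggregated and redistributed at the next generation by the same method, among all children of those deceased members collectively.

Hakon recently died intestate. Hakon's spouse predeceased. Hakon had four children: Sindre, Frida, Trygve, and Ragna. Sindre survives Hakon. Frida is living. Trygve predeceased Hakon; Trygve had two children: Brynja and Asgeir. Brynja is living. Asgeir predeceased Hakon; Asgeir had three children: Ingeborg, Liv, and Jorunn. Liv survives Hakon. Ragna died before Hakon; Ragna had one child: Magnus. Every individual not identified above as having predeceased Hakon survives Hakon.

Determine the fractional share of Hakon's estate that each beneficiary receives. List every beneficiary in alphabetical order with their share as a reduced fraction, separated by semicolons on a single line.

Brynja 1/6; Frida 1/4; Ingeborg 1/18; Jorunn 1/18; Liv 1/18; Magnus 1/6; Sindre 1/4

There is no surviving spouse, so the entire estate passes to Hakon's descendants per capita at each generation.
At generation 1 (Sindre, Frida, Trygve, Ragna) there are 4 shares of (1)/4 = 1/4 each.
Living: Sindre and Frida — each takes 1/4.
Deceased: Trygve and Ragna. Their combined 1/2 is pooled and carried to generation 2.
At generation 2 (Brynja, Asgeir, Magnus) there are 3 shares of (1/2)/3 = 1/6 each.
Living: Brynja and Magnus — each takes 1/6.
Deceased: Asgeir. That 1/6 share is carried to generation 3.
At generation 3 (Ingeborg, Liv, Jorunn) there are 3 shares of (1/6)/3 = 1/18 each.
Living: Ingeborg, Liv, and Jorunn — each takes 1/18.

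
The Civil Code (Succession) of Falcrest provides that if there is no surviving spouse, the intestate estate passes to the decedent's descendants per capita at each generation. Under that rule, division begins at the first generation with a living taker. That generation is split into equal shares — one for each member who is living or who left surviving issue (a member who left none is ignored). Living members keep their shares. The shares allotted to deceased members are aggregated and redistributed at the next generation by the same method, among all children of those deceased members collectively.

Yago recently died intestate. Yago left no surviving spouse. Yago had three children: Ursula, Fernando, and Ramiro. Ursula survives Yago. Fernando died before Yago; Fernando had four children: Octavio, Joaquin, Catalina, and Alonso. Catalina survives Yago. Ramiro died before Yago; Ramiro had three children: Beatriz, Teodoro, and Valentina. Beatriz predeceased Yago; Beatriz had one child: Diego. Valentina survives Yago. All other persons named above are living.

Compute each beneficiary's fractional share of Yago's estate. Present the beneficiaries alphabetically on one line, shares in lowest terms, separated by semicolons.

There is no surviving spouse, so the entire estate passes to Yago's descendants per capita at each generation.
At generation 1 (Ursula, Fernando, Ramiro) there are 3 shares of (1)/3 = 1/3 each.
Living: Ursula — each takes 1/3.
Deceased: Fernando and Ramiro. Their combined 2/3 is pooled and carried to generation 2.
At generation 2 (Octavio, Joaquin, Catalina, Alonso, Beatriz, Teodoro, Valentina) there are 7 shares of (2/3)/7 = 2/21 each.
Living: Octavio, Joaquin, Catalina, Alonso, Teodoro, and Valentina — each takes 2/21.
Deceased: Beatriz. That 2/21 share is carried to generation 3.
At generation 3 (Diego) there are 1 shares of (2/21)/1 = 2/21 each.
Living: Diego — each takes 2/21.

Alonso 2/21; Catalina 2/21; Diego 2/21; Joaquin 2/21; Octavio 2/21; Teodoro 2/21; Ursula 1/3; Valentina 2/21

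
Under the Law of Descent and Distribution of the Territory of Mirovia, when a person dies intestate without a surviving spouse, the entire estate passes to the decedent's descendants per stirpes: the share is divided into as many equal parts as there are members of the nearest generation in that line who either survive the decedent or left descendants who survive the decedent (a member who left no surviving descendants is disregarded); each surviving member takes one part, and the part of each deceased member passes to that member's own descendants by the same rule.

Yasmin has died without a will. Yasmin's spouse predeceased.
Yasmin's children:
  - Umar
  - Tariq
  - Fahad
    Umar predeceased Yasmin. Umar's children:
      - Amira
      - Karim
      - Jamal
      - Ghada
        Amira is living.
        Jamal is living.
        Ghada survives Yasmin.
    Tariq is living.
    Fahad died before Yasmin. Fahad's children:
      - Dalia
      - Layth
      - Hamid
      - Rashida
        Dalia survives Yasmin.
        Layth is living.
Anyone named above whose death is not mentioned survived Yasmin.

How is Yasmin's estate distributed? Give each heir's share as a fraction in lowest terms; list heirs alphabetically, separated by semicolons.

There is no surviving spouse, so the entire estate passes to Yasmin's descendants per stirpes.
The estate is divided into 3 equal shares of 1/3 among Umar, Tariq, Fahad.
Umar predeceased; the 1/3 allotted to Umar's branch passes to Umar's issue by representation.
The 1/3 is divided into 4 equal shares of 1/12 among Amira, Karim, Jamal, Ghada.
Amira is living and takes 1/12.
Karim is living and takes 1/12.
Jamal is living and takes 1/12.
Ghada is living and takes 1/12.
Tariq is living and takes 1/3.
Fahad predeceased; the 1/3 allotted to Fahad's branch passes to Fahad's issue by representation.
The 1/3 is divided into 4 equal shares of 1/12 among Dalia, Layth, Hamid, Rashida.
Dalia is living and takes 1/12.
Layth is living and takes 1/12.
Hamid is living and takes 1/12.
Rashida is living and takes 1/12.

Amira 1/12; Dalia 1/12; Ghada 1/12; Hamid 1/12; Jamal 1/12; Karim 1/12; Layth 1/12; Rashida 1/12; Tariq 1/3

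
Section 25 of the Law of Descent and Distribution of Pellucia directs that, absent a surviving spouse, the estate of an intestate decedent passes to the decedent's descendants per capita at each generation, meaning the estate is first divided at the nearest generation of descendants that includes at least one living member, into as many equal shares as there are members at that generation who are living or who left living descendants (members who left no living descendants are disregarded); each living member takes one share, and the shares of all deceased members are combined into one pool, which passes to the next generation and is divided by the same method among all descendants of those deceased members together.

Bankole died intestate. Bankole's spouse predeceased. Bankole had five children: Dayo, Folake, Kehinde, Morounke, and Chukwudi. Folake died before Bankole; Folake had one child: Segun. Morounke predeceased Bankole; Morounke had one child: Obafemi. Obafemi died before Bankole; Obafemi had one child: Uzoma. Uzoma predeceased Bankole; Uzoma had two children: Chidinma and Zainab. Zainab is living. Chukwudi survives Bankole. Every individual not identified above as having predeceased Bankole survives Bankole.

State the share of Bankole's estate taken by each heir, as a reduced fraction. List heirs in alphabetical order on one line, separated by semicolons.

There is no surviving spouse, so the entire estate passes to Bankole's descendants per capita at each generation.
At generation 1 (Dayo, Folake, Kehinde, Morounke, Chukwudi) there are 5 shares of (1)/5 = 1/5 each.
Living: Dayo, Kehinde, and Chukwudi — each takes 1/5.
Deceased: Folake and Morounke. Their combined 2/5 is pooled and carried to generation 2.
At generation 2 (Segun, Obafemi) there are 2 shares of (2/5)/2 = 1/5 each.
Living: Segun — each takes 1/5.
Deceased: Obafemi. That 1/5 share is carried to generation 3.
At generation 3 (Uzoma) there are 1 shares of (1/5)/1 = 1/5 each.
Deceased: Uzoma. That 1/5 share is carried to generation 4.
At generation 4 (Chidinma, Zainab) there are 2 shares of (1/5)/2 = 1/10 each.
Living: Chidinma and Zainab — each takes 1/10.

Chidinma 1/10; Chukwudi 1/5; Dayo 1/5; Kehinde 1/5; Segun 1/5; Zainab 1/10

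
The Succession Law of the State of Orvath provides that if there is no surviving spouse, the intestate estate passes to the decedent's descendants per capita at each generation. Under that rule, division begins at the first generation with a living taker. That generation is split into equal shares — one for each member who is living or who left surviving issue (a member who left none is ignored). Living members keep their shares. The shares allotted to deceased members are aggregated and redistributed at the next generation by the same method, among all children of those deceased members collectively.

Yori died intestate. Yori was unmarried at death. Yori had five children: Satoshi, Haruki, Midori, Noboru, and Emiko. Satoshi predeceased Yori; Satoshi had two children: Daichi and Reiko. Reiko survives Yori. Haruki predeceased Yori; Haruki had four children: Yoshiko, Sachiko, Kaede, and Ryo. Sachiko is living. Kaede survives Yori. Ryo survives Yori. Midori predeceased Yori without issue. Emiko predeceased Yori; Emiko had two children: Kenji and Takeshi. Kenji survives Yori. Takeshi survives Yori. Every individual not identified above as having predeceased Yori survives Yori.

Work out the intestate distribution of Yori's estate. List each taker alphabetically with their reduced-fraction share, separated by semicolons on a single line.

There is no surviving spouse, so the entire estate passes to Yori's descendants per capita at each generation.
At generation 1 (Satoshi, Haruki, Noboru, Emiko) there are 4 shares of (1)/4 = 1/4 each.
Living: Noboru — each takes 1/4.
Deceased: Satoshi, Haruki, and Emiko. Their combined 3/4 is pooled and carried to generation 2.
At generation 2 (Daichi, Reiko, Yoshiko, Sachiko, Kaede, Ryo, Kenji, Takeshi) there are 8 shares of (3/4)/8 = 3/32 each.
Living: Daichi, Reiko, Yoshiko, Sachiko, Kaede, Ryo, Kenji, and Takeshi — each takes 3/32.

Daichi 3/32; Kaede 3/32; Kenji 3/32; Noboru 1/4; Reiko 3/32; Ryo 3/32; Sachiko 3/32; Takeshi 3/32; Yoshiko 3/32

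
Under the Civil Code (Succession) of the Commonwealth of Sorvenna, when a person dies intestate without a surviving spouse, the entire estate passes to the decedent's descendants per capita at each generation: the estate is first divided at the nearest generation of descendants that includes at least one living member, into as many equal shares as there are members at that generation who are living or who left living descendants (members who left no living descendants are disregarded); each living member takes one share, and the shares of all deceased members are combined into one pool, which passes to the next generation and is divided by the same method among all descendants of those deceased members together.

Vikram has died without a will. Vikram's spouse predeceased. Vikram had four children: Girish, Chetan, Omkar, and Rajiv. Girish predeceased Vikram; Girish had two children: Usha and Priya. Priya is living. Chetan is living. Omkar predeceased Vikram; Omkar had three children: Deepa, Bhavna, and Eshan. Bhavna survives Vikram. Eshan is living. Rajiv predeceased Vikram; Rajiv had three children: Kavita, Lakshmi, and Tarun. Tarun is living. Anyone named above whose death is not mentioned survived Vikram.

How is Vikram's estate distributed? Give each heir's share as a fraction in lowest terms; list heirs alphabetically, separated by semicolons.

There is no surviving spouse, so the entire estate passes to Vikram's descendants per capita at each generation.
At generation 1 (Girish, Chetan, Omkar, Rajiv) there are 4 shares of (1)/4 = 1/4 each.
Living: Chetan — each takes 1/4.
Deceased: Girish, Omkar, and Rajiv. Their combined 3/4 is pooled and carried to generation 2.
At generation 2 (Usha, Priya, Deepa, Bhavna, Eshan, Kavita, Lakshmi, Tarun) there are 8 shares of (3/4)/8 = 3/32 each.
Living: Usha, Priya, Deepa, Bhavna, Eshan, Kavita, Lakshmi, and Tarun — each takes 3/32.

Bhavna 3/32; Chetan 1/4; Deepa 3/32; Eshan 3/32; Kavita 3/32; Lakshmi 3/32; Priya 3/32; Tarun 3/32; Usha 3/32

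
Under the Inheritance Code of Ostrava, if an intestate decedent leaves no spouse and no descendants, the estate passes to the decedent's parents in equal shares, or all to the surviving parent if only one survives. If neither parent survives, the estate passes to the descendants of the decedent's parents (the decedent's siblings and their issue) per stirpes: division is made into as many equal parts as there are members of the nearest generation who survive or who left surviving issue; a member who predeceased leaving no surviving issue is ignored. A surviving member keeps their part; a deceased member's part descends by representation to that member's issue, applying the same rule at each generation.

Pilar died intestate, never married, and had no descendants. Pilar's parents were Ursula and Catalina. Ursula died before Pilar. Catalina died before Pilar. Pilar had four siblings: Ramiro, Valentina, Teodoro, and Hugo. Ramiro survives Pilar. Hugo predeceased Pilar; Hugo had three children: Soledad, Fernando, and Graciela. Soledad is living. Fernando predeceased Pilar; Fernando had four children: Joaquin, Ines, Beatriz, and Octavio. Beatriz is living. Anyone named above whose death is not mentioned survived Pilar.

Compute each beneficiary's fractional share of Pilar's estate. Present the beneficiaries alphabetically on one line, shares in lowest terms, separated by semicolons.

Neither parent survives and there are no descendants, so the estate passes to Pilar's siblings and their issue per stirpes.
The estate is divided into 4 equal shares of 1/4 among Ramiro, Valentina, Teodoro, Hugo.
Ramiro is living and takes 1/4.
Valentina is living and takes 1/4.
Teodoro is living and takes 1/4.
Hugo predeceased; the 1/4 allotted to Hugo's branch passes to Hugo's issue by representation.
The 1/4 is divided into 3 equal shares of 1/12 among Soledad, Fernando, Graciela.
Soledad is living and takes 1/12.
Fernando predeceased; the 1/12 allotted to Fernando's branch passes to Fernando's issue by representation.
The 1/12 is divided into 4 equal shares of 1/48 among Joaquin, Ines, Beatriz, Octavio.
Joaquin is living and takes 1/48.
Ines is living and takes 1/48.
Beatriz is living and takes 1/48.
Octavio is living and takes 1/48.
Graciela is living and takes 1/12.

Beatriz 1/48; Graciela 1/12; Ines 1/48; Joaquin 1/48; Octavio 1/48; Ramiro 1/4; Soledad 1/12; Teodoro 1/4; Valentina 1/4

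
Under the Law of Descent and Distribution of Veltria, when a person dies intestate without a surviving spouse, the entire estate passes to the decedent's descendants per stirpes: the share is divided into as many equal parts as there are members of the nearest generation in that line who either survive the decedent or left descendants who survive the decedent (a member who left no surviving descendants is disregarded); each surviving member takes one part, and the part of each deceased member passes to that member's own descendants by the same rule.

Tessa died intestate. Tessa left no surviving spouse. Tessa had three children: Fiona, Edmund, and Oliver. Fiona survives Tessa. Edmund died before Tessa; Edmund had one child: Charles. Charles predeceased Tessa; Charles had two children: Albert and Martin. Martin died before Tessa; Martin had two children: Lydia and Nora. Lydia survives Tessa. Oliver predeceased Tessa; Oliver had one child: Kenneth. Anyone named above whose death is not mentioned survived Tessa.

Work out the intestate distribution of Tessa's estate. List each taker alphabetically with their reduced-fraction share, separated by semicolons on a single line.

Albert 1/6; Fiona 1/3; Kenneth 1/3; Lydia 1/12; Nora 1/12

There is no surviving spouse, so the entire estate passes to Tessa's descendants per stirpes.
The estate is divided into 3 equal shares of 1/3 among Fiona, Edmund, Oliver.
Fiona is living and takes 1/3.
Edmund predeceased; the 1/3 allotted to Edmund's branch passes to Edmund's issue by representation.
Charles's line is the sole branch at this level, so the full 1/3 passes to Charles's issue by representation.
The 1/3 is divided into 2 equal shares of 1/6 among Albert, Martin.
Albert is living and takes 1/6.
Martin predeceased; the 1/6 allotted to Martin's branch passes to Martin's issue by representation.
The 1/6 is divided into 2 equal shares of 1/12 among Lydia, Nora.
Lydia is living and takes 1/12.
Nora is living and takes 1/12.
Oliver predeceased; the 1/3 allotted to Oliver's branch passes to Oliver's issue by representation.
Kenneth is the sole taker at this level and receives the full 1/3.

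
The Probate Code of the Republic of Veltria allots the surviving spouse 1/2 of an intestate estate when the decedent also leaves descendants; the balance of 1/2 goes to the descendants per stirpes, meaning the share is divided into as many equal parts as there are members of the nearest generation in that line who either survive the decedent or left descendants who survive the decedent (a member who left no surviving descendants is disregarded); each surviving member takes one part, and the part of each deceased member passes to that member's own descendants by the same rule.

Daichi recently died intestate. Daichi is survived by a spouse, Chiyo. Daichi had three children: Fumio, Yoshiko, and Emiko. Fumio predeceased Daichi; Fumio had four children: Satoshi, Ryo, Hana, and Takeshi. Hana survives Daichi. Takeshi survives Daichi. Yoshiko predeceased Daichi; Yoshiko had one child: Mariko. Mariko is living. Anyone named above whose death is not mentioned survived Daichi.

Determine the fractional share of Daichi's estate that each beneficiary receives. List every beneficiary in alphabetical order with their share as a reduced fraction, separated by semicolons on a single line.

Chiyo, as surviving spouse, takes 1/2.
The remaining 1/2 passes to Daichi's descendants per stirpes.
The 1/2 is divided into 3 equal shares of 1/6 among Fumio, Yoshiko, Emiko.
Fumio predeceased; the 1/6 allotted to Fumio's branch passes to Fumio's issue by representation.
The 1/6 is divided into 4 equal shares of 1/24 among Satoshi, Ryo, Hana, Takeshi.
Satoshi is living and takes 1/24.
Ryo is living and takes 1/24.
Hana is living and takes 1/24.
Takeshi is living and takes 1/24.
Yoshiko predeceased; the 1/6 allotted to Yoshiko's branch passes to Yoshiko's issue by representation.
Mariko is the sole taker at this level and receives the full 1/6.
Emiko is living and takes 1/6.

Chiyo 1/2; Emiko 1/6; Hana 1/24; Mariko 1/6; Ryo 1/24; Satoshi 1/24; Takeshi 1/24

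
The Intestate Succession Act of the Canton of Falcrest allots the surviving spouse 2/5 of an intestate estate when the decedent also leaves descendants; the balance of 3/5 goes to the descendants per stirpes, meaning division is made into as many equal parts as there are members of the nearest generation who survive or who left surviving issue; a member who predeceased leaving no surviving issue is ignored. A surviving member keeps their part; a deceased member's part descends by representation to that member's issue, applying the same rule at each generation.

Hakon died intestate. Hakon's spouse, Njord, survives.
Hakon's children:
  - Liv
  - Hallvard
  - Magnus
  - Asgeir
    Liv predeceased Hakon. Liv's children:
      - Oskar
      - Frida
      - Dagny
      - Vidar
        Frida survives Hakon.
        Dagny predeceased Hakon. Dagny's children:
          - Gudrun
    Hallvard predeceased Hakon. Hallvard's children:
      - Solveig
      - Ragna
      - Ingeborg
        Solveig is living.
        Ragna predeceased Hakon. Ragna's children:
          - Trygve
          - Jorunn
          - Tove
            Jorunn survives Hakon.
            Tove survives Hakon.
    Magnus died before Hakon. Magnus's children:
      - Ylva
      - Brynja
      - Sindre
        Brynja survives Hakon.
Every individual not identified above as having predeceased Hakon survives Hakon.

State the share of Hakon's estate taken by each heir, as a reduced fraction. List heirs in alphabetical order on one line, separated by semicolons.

Asgeir 3/20; Brynja 1/20; Frida 3/80; Gudrun 3/80; Ingeborg 1/20; Jorunn 1/60; Njord 2/5; Oskar 3/80; Sindre 1/20; Solveig 1/20; Tove 1/60; Trygve 1/60; Vidar 3/80; Ylva 1/20

Njord, as surviving spouse, takes 2/5.
The remaining 3/5 passes to Hakon's descendants per stirpes.
The 3/5 is divided into 4 equal shares of 3/20 among Liv, Hallvard, Magnus, Asgeir.
Liv predeceased; the 3/20 allotted to Liv's branch passes to Liv's issue by representation.
The 3/20 is divided into 4 equal shares of 3/80 among Oskar, Frida, Dagny, Vidar.
Oskar is living and takes 3/80.
Frida is living and takes 3/80.
Dagny predeceased; the 3/80 allotted to Dagny's branch passes to Dagny's issue by representation.
Gudrun is the sole taker at this level and receives the full 3/80.
Vidar is living and takes 3/80.
Hallvard predeceased; the 3/20 allotted to Hallvard's branch passes to Hallvard's issue by representation.
The 3/20 is divided into 3 equal shares of 1/20 among Solveig, Ragna, Ingeborg.
Solveig is living and takes 1/20.
Ragna predeceased; the 1/20 allotted to Ragna's branch passes to Ragna's issue by representation.
The 1/20 is divided into 3 equal shares of 1/60 among Trygve, Jorunn, Tove.
Trygve is living and takes 1/60.
Jorunn is living and takes 1/60.
Tove is living and takes 1/60.
Ingeborg is living and takes 1/20.
Magnus predeceased; the 3/20 allotted to Magnus's branch passes to Magnus's issue by representation.
The 3/20 is divided into 3 equal shares of 1/20 among Ylva, Brynja, Sindre.
Ylva is living and takes 1/20.
Brynja is living and takes 1/20.
Sindre is living and takes 1/20.
Asgeir is living and takes 3/20.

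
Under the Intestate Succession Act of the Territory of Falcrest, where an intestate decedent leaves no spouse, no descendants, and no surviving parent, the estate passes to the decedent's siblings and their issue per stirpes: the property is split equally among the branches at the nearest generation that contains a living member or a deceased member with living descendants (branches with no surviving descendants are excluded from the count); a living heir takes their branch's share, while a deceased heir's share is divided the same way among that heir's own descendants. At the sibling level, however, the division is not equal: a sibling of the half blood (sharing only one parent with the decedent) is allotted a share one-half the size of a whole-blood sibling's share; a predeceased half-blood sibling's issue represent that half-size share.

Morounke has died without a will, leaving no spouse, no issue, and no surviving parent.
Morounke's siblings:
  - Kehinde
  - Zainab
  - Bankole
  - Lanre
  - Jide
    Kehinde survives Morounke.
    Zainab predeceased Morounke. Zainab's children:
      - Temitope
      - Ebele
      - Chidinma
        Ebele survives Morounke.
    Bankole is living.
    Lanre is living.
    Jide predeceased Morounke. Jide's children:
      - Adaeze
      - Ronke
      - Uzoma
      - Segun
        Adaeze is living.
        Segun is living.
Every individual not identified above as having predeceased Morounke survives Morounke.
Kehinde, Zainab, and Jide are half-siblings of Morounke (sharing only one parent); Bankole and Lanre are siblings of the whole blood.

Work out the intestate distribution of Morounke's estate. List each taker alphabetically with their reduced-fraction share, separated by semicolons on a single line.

Adaeze 1/28; Bankole 2/7; Chidinma 1/21; Ebele 1/21; Kehinde 1/7; Lanre 2/7; Ronke 1/28; Segun 1/28; Temitope 1/21; Uzoma 1/28

No spouse, descendants, or parent survives, so the estate passes to Morounke's siblings per stirpes.
Half-blood siblings count for one-half the weight of whole-blood siblings at the initial division.
Dividing 1 in proportion to weights (total weight 7/2): Kehinde (weight 1/2) → 1/7; Zainab (weight 1/2) → 1/7; Bankole (weight 1) → 2/7; Lanre (weight 1) → 2/7; Jide (weight 1/2) → 1/7.
Kehinde is living and takes 1/7.
Zainab predeceased; the 1/7 allotted to Zainab's branch passes to Zainab's issue by representation.
The 1/7 is divided into 3 equal shares of 1/21 among Temitope, Ebele, Chidinma.
Temitope is living and takes 1/21.
Ebele is living and takes 1/21.
Chidinma is living and takes 1/21.
Bankole is living and takes 2/7.
Lanre is living and takes 2/7.
Jide predeceased; the 1/7 allotted to Jide's branch passes to Jide's issue by representation.
The 1/7 is divided into 4 equal shares of 1/28 among Adaeze, Ronke, Uzoma, Segun.
Adaeze is living and takes 1/28.
Ronke is living and takes 1/28.
Uzoma is living and takes 1/28.
Segun is living and takes 1/28.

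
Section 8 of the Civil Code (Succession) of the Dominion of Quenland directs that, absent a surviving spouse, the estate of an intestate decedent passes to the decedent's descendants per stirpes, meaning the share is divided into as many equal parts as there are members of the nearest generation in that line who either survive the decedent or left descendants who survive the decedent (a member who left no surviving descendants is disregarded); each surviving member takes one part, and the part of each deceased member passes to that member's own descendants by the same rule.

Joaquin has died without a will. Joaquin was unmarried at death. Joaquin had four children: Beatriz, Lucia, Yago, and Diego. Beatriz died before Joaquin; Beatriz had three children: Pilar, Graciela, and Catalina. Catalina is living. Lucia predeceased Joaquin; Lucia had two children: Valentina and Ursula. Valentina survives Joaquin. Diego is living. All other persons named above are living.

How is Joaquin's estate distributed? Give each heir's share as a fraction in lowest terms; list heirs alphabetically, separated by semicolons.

There is no surviving spouse, so the entire estate passes to Joaquin's descendants per stirpes.
The estate is divided into 4 equal shares of 1/4 among Beatriz, Lucia, Yago, Diego.
Beatriz predeceased; the 1/4 allotted to Beatriz's branch passes to Beatriz's issue by representation.
The 1/4 is divided into 3 equal shares of 1/12 among Pilar, Graciela, Catalina.
Pilar is living and takes 1/12.
Graciela is living and takes 1/12.
Catalina is living and takes 1/12.
Lucia predeceased; the 1/4 allotted to Lucia's branch passes to Lucia's issue by representation.
The 1/4 is divided into 2 equal shares of 1/8 among Valentina, Ursula.
Valentina is living and takes 1/8.
Ursula is living and takes 1/8.
Yago is living and takes 1/4.
Diego is living and takes 1/4.

Catalina 1/12; Diego 1/4; Graciela 1/12; Pilar 1/12; Ursula 1/8; Valentina 1/8; Yago 1/4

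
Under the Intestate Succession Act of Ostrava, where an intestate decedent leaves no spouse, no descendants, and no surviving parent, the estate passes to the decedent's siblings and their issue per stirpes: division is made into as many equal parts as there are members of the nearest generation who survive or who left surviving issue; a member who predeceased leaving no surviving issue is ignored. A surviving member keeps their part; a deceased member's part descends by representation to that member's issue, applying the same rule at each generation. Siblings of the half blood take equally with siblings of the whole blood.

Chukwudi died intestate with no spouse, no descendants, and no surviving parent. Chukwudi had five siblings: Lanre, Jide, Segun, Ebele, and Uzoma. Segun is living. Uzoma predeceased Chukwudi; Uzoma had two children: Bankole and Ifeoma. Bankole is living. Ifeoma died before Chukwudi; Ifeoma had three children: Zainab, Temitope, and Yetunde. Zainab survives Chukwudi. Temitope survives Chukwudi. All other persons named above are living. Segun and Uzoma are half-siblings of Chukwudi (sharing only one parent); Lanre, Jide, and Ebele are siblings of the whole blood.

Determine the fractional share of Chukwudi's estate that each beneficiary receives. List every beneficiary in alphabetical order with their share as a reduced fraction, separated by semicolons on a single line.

No spouse, descendants, or parent survives, so the estate passes to Chukwudi's siblings per stirpes.
Half-blood and whole-blood siblings take equally under the stated rule.
The estate is divided into 5 equal shares of 1/5 among Lanre, Jide, Segun, Ebele, Uzoma.
Lanre is living and takes 1/5.
Jide is living and takes 1/5.
Segun is living and takes 1/5.
Ebele is living and takes 1/5.
Uzoma predeceased; the 1/5 allotted to Uzoma's branch passes to Uzoma's issue by representation.
The 1/5 is divided into 2 equal shares of 1/10 among Bankole, Ifeoma.
Bankole is living and takes 1/10.
Ifeoma predeceased; the 1/10 allotted to Ifeoma's branch passes to Ifeoma's issue by representation.
The 1/10 is divided into 3 equal shares of 1/30 among Zainab, Temitope, Yetunde.
Zainab is living and takes 1/30.
Temitope is living and takes 1/30.
Yetunde is living and takes 1/30.

Bankole 1/10; Ebele 1/5; Jide 1/5; Lanre 1/5; Segun 1/5; Temitope 1/30; Yetunde 1/30; Zainab 1/30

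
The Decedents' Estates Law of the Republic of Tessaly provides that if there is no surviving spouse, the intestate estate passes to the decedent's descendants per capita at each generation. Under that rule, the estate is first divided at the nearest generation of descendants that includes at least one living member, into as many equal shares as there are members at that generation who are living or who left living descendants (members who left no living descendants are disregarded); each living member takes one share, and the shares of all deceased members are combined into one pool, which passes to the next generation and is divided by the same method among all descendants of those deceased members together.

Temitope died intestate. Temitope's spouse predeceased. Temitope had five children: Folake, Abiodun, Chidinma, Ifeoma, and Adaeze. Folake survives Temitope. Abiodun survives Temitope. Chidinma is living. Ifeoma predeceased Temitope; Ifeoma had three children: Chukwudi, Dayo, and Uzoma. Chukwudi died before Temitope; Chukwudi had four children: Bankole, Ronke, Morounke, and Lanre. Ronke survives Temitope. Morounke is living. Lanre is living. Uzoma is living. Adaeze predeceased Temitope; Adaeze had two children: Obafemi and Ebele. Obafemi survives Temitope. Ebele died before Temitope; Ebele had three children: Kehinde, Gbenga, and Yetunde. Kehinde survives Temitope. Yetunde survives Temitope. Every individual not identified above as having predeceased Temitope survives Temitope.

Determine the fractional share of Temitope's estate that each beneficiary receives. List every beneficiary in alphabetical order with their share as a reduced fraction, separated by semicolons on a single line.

There is no surviving spouse, so the entire estate passes to Temitope's descendants per capita at each generation.
At generation 1 (Folake, Abiodun, Chidinma, Ifeoma, Adaeze) there are 5 shares of (1)/5 = 1/5 each.
Living: Folake, Abiodun, and Chidinma — each takes 1/5.
Deceased: Ifeoma and Adaeze. Their combined 2/5 is pooled and carried to generation 2.
At generation 2 (Chukwudi, Dayo, Uzoma, Obafemi, Ebele) there are 5 shares of (2/5)/5 = 2/25 each.
Living: Dayo, Uzoma, and Obafemi — each takes 2/25.
Deceased: Chukwudi and Ebele. Their combined 4/25 is pooled and carried to generation 3.
At generation 3 (Bankole, Ronke, Morounke, Lanre, Kehinde, Gbenga, Yetunde) there are 7 shares of (4/25)/7 = 4/175 each.
Living: Bankole, Ronke, Morounke, Lanre, Kehinde, Gbenga, and Yetunde — each takes 4/175.

Abiodun 1/5; Bankole 4/175; Chidinma 1/5; Dayo 2/25; Folake 1/5; Gbenga 4/175; Kehinde 4/175; Lanre 4/175; Morounke 4/175; Obafemi 2/25; Ronke 4/175; Uzoma 2/25; Yetunde 4/175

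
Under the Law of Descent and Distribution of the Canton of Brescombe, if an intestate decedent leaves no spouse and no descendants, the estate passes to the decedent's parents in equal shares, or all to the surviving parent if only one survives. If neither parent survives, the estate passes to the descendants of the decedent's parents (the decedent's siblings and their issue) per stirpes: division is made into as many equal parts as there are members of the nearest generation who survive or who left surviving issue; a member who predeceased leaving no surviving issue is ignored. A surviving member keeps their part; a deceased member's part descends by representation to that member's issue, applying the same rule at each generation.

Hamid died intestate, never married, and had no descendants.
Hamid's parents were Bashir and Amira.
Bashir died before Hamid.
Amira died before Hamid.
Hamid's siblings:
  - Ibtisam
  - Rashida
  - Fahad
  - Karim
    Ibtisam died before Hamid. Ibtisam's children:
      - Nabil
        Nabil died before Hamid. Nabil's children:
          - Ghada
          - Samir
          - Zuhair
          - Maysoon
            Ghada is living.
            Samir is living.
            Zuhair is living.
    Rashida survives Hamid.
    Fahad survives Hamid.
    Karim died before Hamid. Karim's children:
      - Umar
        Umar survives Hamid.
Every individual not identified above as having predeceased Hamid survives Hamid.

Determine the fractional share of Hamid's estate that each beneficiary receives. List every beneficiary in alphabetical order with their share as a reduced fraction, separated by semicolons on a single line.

Neither parent survives and there are no descendants, so the estate passes to Hamid's siblings and their issue per stirpes.
The estate is divided into 4 equal shares of 1/4 among Ibtisam, Rashida, Fahad, Karim.
Ibtisam predeceased; the 1/4 allotted to Ibtisam's branch passes to Ibtisam's issue by representation.
Nabil's line is the sole branch at this level, so the full 1/4 passes to Nabil's issue by representation.
The 1/4 is divided into 4 equal shares of 1/16 among Ghada, Samir, Zuhair, Maysoon.
Ghada is living and takes 1/16.
Samir is living and takes 1/16.
Zuhair is living and takes 1/16.
Maysoon is living and takes 1/16.
Rashida is living and takes 1/4.
Fahad is living and takes 1/4.
Karim predeceased; the 1/4 allotted to Karim's branch passes to Karim's issue by representation.
Umar is the sole taker at this level and receives the full 1/4.

Fahad 1/4; Ghada 1/16; Maysoon 1/16; Rashida 1/4; Samir 1/16; Umar 1/4; Zuhair 1/16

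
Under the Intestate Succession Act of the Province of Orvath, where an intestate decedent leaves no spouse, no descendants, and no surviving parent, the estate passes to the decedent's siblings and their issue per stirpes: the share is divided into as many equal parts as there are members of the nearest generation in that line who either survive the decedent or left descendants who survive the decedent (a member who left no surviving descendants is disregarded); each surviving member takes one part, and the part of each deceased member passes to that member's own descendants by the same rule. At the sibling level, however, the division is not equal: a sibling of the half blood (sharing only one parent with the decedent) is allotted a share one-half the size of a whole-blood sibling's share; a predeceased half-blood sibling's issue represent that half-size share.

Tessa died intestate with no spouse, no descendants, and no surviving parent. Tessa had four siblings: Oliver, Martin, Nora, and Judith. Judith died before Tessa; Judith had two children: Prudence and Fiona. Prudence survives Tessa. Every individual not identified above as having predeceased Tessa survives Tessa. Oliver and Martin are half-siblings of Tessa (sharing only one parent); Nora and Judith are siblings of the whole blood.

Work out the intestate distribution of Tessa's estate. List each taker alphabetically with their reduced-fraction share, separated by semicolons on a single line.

No spouse, descendants, or parent survives, so the estate passes to Tessa's siblings per stirpes.
Half-blood siblings count for one-half the weight of whole-blood siblings at the initial division.
Dividing 1 in proportion to weights (total weight 3): Oliver (weight 1/2) → 1/6; Martin (weight 1/2) → 1/6; Nora (weight 1) → 1/3; Judith (weight 1) → 1/3.
Oliver is living and takes 1/6.
Martin is living and takes 1/6.
Nora is living and takes 1/3.
Judith predeceased; the 1/3 allotted to Judith's branch passes to Judith's issue by representation.
The 1/3 is divided into 2 equal shares of 1/6 among Prudence, Fiona.
Prudence is living and takes 1/6.
Fiona is living and takes 1/6.

Fiona 1/6; Martin 1/6; Nora 1/3; Oliver 1/6; Prudence 1/6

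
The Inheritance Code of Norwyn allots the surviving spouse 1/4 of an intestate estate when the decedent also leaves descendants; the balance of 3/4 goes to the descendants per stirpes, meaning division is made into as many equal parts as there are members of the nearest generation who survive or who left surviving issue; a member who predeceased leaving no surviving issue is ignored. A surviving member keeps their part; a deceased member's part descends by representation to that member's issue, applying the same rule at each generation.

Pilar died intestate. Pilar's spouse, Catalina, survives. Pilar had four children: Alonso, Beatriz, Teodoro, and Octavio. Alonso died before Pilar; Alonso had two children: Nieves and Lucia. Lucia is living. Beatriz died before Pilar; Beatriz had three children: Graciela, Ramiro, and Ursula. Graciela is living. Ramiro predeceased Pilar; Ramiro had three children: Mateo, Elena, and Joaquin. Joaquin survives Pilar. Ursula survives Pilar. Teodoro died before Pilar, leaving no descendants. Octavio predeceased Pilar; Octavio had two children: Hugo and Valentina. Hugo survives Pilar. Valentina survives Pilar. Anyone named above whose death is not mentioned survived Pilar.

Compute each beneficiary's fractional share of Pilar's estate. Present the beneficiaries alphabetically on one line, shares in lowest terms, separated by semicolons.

Catalina 1/4; Elena 1/36; Graciela 1/12; Hugo 1/8; Joaquin 1/36; Lucia 1/8; Mateo 1/36; Nieves 1/8; Ursula 1/12; Valentina 1/8

Catalina, as surviving spouse, takes 1/4.
The remaining 3/4 passes to Pilar's descendants per stirpes.
Teodoro left no surviving issue, so that branch lapses and is disregarded.
The 3/4 is divided into 3 equal shares of 1/4 among Alonso, Beatriz, Octavio.
Alonso predeceased; the 1/4 allotted to Alonso's branch passes to Alonso's issue by representation.
The 1/4 is divided into 2 equal shares of 1/8 among Nieves, Lucia.
Nieves is living and takes 1/8.
Lucia is living and takes 1/8.
Beatriz predeceased; the 1/4 allotted to Beatriz's branch passes to Beatriz's issue by representation.
The 1/4 is divided into 3 equal shares of 1/12 among Graciela, Ramiro, Ursula.
Graciela is living and takes 1/12.
Ramiro predeceased; the 1/12 allotted to Ramiro's branch passes to Ramiro's issue by representation.
The 1/12 is divided into 3 equal shares of 1/36 among Mateo, Elena, Joaquin.
Mateo is living and takes 1/36.
Elena is living and takes 1/36.
Joaquin is living and takes 1/36.
Ursula is living and takes 1/12.
Octavio predeceased; the 1/4 allotted to Octavio's branch passes to Octavio's issue by representation.
The 1/4 is divided into 2 equal shares of 1/8 among Hugo, Valentina.
Hugo is living and takes 1/8.
Valentina is living and takes 1/8.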